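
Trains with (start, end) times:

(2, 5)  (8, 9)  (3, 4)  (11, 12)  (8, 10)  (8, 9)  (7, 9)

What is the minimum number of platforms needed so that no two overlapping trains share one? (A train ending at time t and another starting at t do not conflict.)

The answer is the maximum number of intervals overlapping at any instant.
starts: [2, 3, 7, 8, 8, 8, 11]
ends:   [4, 5, 9, 9, 9, 10, 12]
s2→1 s3→2 e4→1 e5→0 s7→1 s8→2 s8→3 s8→4  — peak 4.

4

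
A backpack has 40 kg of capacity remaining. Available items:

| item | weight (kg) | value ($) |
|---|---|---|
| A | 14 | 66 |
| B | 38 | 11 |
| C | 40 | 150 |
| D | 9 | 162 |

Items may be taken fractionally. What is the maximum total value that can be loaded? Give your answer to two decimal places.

Order: D (162/9=18.00) > A (66/14=4.71) > C (150/40=3.75) > B (11/38=0.29)
Fill: take D (9 @ 162) → take A (14 @ 66) → take 17/40 of C → 63.75; 40/40 used.
Total value = 291.75

291.75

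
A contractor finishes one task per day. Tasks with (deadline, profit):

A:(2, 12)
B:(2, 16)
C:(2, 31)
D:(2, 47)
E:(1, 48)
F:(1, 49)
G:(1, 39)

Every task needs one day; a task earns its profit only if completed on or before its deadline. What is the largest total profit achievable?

96

By profit: F(d1,49), E(d1,48), D(d2,47), G(d1,39), C(d2,31), B(d2,16), A(d2,12)
F→slot 1; E skipped; D→slot 2; G skipped; C skipped; B skipped; A skipped.
Profit = 49 + 47 = 96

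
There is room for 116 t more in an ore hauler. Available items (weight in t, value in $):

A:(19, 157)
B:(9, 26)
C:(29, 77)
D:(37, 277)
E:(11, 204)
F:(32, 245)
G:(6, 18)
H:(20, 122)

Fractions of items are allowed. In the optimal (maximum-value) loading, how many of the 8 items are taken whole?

Sort by value per unit weight and fill in that order.
Ratios (sorted): E 18.55, A 8.26, F 7.66, D 7.49, H 6.10, G 3.00, B 2.89, C 2.66
take E (11 @ 204); take A (19 @ 157); take F (32 @ 245); take D (37 @ 277); take 17/20 of H → 103.70. Capacity used 116/116.
4 item(s) taken whole; one partial (take 17/20 of H).

4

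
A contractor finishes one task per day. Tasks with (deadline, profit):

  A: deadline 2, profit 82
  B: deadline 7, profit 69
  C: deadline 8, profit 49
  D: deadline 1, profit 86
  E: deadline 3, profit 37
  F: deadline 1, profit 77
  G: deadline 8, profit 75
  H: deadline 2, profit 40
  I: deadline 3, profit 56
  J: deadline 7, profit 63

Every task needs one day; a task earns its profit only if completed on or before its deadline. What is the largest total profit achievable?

Profit order: D=86 A=82 F=77 G=75 B=69 J=63 I=56 C=49 H=40 E=37
Assign: D→slot 1, A→slot 2, F skipped, G→slot 8, B→slot 7, J→slot 6, I→slot 3, C→slot 5, H skipped, E skipped.
Slots: [1:D] [2:A] [3:I] [5:C] [6:J] [7:B] [8:G]
Profit = 86 + 82 + 56 + 49 + 63 + 69 + 75 = 480

480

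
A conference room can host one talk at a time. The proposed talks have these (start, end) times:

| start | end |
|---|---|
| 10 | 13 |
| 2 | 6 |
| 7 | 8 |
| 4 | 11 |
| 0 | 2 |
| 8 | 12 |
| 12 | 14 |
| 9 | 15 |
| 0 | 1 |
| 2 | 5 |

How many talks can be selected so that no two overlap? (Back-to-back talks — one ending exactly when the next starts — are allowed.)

5

Greedy by earliest finish: after sorting by end time, pick each interval compatible with the last pick.
By end time: (0,1), (0,2), (2,5), (2,6), (7,8), (4,11), (8,12), (10,13), (12,14), (9,15).
Pick (0,1); next start ≥ 1 → (2,5); next start ≥ 5 → (7,8); next start ≥ 8 → (8,12); next start ≥ 12 → (12,14).
Selected 5 talks.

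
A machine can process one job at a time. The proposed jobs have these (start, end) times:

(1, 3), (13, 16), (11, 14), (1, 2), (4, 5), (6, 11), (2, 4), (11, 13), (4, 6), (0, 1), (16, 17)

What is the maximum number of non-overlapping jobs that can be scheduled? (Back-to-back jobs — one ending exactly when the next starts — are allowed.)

Sort by end time and greedily take each interval whose start is ≥ the last chosen end.
Sorted by end: (0,1)  (1,2)  (1,3)  (2,4)  (4,5)  (4,6)  (6,11)  (11,13)  (11,14)  (13,16)  (16,17)
take (0,1); take (1,2); take (2,4); take (4,5); take (6,11); take (11,13); skip (11,14); take (13,16); take (16,17).
Selected 8 jobs.

8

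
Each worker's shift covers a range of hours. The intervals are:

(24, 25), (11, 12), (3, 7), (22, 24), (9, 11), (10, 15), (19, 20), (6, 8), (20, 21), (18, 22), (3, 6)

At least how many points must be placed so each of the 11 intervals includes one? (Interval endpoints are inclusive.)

Sort by right endpoint; whenever an interval is uncovered, place a point at its right end.
By right end: [3,6]  [3,7]  [6,8]  [9,11]  [11,12]  [10,15]  [19,20]  [20,21]  [18,22]  [22,24]  [24,25]
[3,6] uncovered → point at 6; [9,11] uncovered → point at 11; [19,20] uncovered → point at 20; [22,24] uncovered → point at 24.
Points: 6, 11, 20, 24 (4 total).

4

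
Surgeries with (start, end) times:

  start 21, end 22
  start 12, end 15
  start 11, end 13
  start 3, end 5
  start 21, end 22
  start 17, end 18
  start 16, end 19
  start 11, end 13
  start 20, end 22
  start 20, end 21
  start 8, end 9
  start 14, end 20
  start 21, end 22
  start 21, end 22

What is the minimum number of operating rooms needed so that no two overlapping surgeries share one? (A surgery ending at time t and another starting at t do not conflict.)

5

Count concurrent intervals with a sweep; the peak is the room count.
starts: [3, 8, 11, 11, 12, 14, 16, 17, 20, 20, 21, 21, 21, 21]
ends:   [5, 9, 13, 13, 15, 18, 19, 20, 21, 22, 22, 22, 22, 22]
s3→1 e5→0 s8→1 e9→0 s11→1 s11→2 s12→3 e13→2 e13→1 s14→2 e15→1 s16→2 s17→3 e18→2 e19→1 e20→0 s20→1 s20→2 e21→1 s21→2 s21→3 s21→4 s21→5  — peak 5.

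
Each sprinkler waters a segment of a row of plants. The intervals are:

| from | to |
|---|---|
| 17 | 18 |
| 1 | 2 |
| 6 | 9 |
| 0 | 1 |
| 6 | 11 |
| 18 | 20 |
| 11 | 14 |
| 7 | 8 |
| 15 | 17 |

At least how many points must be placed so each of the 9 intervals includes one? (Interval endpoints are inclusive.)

5

By right end: [0,1]  [1,2]  [7,8]  [6,9]  [6,11]  [11,14]  [15,17]  [17,18]  [18,20]
[0,1] uncovered → point at 1; [7,8] uncovered → point at 8; [11,14] uncovered → point at 14; [15,17] uncovered → point at 17; [18,20] uncovered → point at 20.
Points: 1, 8, 14, 17, 20 (5 total).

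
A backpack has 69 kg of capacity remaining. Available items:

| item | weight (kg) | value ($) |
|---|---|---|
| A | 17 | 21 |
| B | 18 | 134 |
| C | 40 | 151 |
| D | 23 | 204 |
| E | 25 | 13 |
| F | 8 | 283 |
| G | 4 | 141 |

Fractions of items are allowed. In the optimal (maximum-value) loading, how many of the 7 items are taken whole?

Sort by value per unit weight and fill in that order.
Ratios (sorted): F 35.38, G 35.25, D 8.87, B 7.44, C 3.77, A 1.24, E 0.52
take F (8 @ 283); take G (4 @ 141); take D (23 @ 204); take B (18 @ 134); take 16/40 of C → 60.40. Capacity used 69/69.
4 item(s) taken whole; one partial (take 16/40 of C).

4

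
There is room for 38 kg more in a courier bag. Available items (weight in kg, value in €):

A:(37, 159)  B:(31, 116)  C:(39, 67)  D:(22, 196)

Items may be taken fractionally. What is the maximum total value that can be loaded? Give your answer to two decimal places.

Greedy by value/weight ratio, highest first.
Ratios (sorted): D 8.91, A 4.30, B 3.74, C 1.72
take D (22 @ 196); take 16/37 of A → 68.76. Capacity used 38/38.
Total value = 264.76

264.76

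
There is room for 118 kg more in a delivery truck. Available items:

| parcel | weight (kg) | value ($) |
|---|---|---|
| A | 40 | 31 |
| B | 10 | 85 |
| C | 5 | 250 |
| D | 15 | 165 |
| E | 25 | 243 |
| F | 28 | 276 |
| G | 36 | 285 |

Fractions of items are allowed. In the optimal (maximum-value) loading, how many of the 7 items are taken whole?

Greedy by value/weight ratio, highest first.
Order: C (250/5=50.00) > D (165/15=11.00) > F (276/28=9.86) > E (243/25=9.72) > B (85/10=8.50) > G (285/36=7.92) > A (31/40=0.78)
Fill: take C (5 @ 250) → take D (15 @ 165) → take F (28 @ 276) → take E (25 @ 243) → take B (10 @ 85) → take 35/36 of G → 277.08; 118/118 used.
5 item(s) taken whole; one partial (take 35/36 of G).

5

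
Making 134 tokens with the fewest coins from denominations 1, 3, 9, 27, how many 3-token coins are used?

2

Use the largest denomination that fits, subtract, and repeat.
134 = 4×27 + 2×9 + 2×3 + 2×1
Count of 3: 2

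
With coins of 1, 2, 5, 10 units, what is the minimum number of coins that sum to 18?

4

18 = 1×10 + 1×5 + 1×2 + 1×1
Total coins = 1 + 1 + 1 + 1 = 4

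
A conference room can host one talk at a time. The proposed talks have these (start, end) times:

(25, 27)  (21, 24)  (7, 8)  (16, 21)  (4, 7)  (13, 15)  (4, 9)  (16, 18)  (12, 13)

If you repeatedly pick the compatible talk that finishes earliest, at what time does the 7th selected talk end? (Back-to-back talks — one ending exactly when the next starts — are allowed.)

By end time: (4,7), (7,8), (4,9), (12,13), (13,15), (16,18), (16,21), (21,24), (25,27).
Pick (4,7); next start ≥ 7 → (7,8); next start ≥ 8 → (12,13); next start ≥ 13 → (13,15); next start ≥ 15 → (16,18); next start ≥ 18 → (21,24); next start ≥ 24 → (25,27).
Selected: (4,7) (7,8) (12,13) (13,15) (16,18) (21,24) (25,27)

27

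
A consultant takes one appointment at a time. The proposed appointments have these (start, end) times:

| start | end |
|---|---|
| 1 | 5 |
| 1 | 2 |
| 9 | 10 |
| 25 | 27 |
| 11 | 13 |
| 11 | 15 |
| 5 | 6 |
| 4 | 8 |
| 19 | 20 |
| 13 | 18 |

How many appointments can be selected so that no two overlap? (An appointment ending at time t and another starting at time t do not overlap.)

7

Sorted by end: (1,2)  (1,5)  (5,6)  (4,8)  (9,10)  (11,13)  (11,15)  (13,18)  (19,20)  (25,27)
take (1,2); take (5,6); take (9,10); take (11,13); skip (11,15); take (13,18); take (19,20); take (25,27).
Selected 7 appointments.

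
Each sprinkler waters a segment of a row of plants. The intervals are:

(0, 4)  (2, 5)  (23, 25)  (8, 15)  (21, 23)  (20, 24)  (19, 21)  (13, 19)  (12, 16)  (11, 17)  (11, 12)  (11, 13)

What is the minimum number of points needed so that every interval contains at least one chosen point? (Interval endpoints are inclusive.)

4

Sort by right endpoint; whenever an interval is uncovered, place a point at its right end.
Sorted: [0,4] [2,5] [11,12] [11,13] [8,15] [12,16] [11,17] [13,19] [19,21] [21,23] [20,24] [23,25]
{[0,4],[2,5]} hit by 4; {[11,12],[11,13],[8,15],[12,16],[11,17]} hit by 12; {[13,19],[19,21]} hit by 19; {[21,23],[20,24],[23,25]} hit by 23.
Points: 4, 12, 19, 23 (4 total).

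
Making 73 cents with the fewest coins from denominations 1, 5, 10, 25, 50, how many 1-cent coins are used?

3

Use the largest denomination that fits, subtract, and repeat.
73 − 1×50→23 − 2×10→3 − 3×1→0
Count of 1: 3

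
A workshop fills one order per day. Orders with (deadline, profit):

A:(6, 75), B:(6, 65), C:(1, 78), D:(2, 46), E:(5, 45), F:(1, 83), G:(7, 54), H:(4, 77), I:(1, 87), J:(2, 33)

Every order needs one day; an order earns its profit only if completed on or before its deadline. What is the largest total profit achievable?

449

Profit order: I=87 F=83 C=78 H=77 A=75 B=65 G=54 D=46 E=45 J=33
Assign: I→slot 1, F skipped, C skipped, H→slot 4, A→slot 6, B→slot 5, G→slot 7, D→slot 2, E→slot 3, J skipped.
Slots: [1:I] [2:D] [3:E] [4:H] [5:B] [6:A] [7:G]
Profit = 87 + 46 + 45 + 77 + 65 + 75 + 54 = 449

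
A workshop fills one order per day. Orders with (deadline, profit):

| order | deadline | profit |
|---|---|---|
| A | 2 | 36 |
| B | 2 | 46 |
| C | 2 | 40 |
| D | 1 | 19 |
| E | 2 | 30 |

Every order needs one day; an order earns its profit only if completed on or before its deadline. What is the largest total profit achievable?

Sort by profit descending; place each in the latest free slot ≤ its deadline.
Profit order: B=46 C=40 A=36 E=30 D=19
Assign: B→slot 2, C→slot 1, A skipped, E skipped, D skipped.
Slots: [1:C] [2:B]
Profit = 40 + 46 = 86

86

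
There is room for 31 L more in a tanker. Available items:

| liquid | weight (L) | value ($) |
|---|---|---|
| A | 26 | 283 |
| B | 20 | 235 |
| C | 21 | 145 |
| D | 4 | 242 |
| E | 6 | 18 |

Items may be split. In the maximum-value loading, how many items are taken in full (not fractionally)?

2

Sort by value per unit weight and fill in that order.
Ratios (sorted): D 60.50, B 11.75, A 10.88, C 6.90, E 3.00
take D (4 @ 242); take B (20 @ 235); take 7/26 of A → 76.19. Capacity used 31/31.
2 item(s) taken whole; one partial (take 7/26 of A).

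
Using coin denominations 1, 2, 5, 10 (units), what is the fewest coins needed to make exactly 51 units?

6

Use the largest denomination that fits, subtract, and repeat.
51 = 5×10 + 1×1
Total coins = 5 + 1 = 6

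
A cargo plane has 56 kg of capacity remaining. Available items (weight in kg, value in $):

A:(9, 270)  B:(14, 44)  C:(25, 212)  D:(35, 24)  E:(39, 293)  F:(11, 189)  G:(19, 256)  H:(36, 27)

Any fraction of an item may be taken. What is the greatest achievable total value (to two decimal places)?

Sort by value per unit weight and fill in that order.
Ratios (sorted): A 30.00, F 17.18, G 13.47, C 8.48, E 7.51, B 3.14, H 0.75, D 0.69
take A (9 @ 270); take F (11 @ 189); take G (19 @ 256); take 17/25 of C → 144.16. Capacity used 56/56.
Total value = 859.16

859.16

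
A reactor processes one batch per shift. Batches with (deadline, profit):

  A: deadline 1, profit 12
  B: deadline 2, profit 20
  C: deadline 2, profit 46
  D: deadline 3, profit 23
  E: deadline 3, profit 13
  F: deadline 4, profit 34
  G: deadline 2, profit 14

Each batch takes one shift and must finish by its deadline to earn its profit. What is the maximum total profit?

Take jobs in profit order; each goes to the latest open slot no later than its deadline.
Profit order: C=46 F=34 D=23 B=20 G=14 E=13 A=12
Assign: C→slot 2, F→slot 4, D→slot 3, B→slot 1, G skipped, E skipped, A skipped.
Slots: [1:B] [2:C] [3:D] [4:F]
Profit = 20 + 46 + 23 + 34 = 123

123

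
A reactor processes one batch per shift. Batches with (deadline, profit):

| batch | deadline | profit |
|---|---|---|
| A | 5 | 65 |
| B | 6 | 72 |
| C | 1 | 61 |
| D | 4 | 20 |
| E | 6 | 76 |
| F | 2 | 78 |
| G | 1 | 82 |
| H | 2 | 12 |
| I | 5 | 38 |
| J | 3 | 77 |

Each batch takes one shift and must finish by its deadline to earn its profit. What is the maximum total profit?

450

Take jobs in profit order; each goes to the latest open slot no later than its deadline.
Profit order: G=82 F=78 J=77 E=76 B=72 A=65 C=61 I=38 D=20 H=12
Assign: G→slot 1, F→slot 2, J→slot 3, E→slot 6, B→slot 5, A→slot 4, C skipped, I skipped, D skipped, H skipped.
Slots: [1:G] [2:F] [3:J] [4:A] [5:B] [6:E]
Profit = 82 + 78 + 77 + 65 + 72 + 76 = 450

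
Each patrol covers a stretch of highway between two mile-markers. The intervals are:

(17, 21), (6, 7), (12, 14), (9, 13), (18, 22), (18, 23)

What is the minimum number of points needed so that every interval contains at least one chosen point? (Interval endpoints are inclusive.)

3

Sorted: [6,7] [9,13] [12,14] [17,21] [18,22] [18,23]
{[6,7]} hit by 7; {[9,13],[12,14]} hit by 13; {[17,21],[18,22],[18,23]} hit by 21.
Points: 7, 13, 21 (3 total).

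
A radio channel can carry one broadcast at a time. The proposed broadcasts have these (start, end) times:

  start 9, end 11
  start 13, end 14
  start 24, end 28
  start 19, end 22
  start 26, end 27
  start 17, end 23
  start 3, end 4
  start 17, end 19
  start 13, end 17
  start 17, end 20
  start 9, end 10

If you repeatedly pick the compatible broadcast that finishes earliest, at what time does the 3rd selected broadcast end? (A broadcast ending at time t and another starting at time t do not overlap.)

14

Greedy by earliest finish: after sorting by end time, pick each interval compatible with the last pick.
By end time: (3,4), (9,10), (9,11), (13,14), (13,17), (17,19), (17,20), (19,22), (17,23), (26,27), (24,28).
Pick (3,4); next start ≥ 4 → (9,10); next start ≥ 10 → (13,14); next start ≥ 14 → (17,19); next start ≥ 19 → (19,22); next start ≥ 22 → (26,27).
Selected: (3,4) (9,10) (13,14) (17,19) (19,22) (26,27)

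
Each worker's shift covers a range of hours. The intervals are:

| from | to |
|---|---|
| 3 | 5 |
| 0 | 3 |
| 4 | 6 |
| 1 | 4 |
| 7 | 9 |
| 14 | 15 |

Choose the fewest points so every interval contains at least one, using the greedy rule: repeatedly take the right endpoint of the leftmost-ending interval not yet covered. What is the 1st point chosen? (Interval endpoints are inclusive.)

3

Process intervals by earliest right end; each time one isn't hit yet, stab at its right endpoint.
By right end: [0,3]  [1,4]  [3,5]  [4,6]  [7,9]  [14,15]
[0,3] uncovered → point at 3; [4,6] uncovered → point at 6; [7,9] uncovered → point at 9; [14,15] uncovered → point at 15.
Points: 3, 6, 9, 15 (4 total).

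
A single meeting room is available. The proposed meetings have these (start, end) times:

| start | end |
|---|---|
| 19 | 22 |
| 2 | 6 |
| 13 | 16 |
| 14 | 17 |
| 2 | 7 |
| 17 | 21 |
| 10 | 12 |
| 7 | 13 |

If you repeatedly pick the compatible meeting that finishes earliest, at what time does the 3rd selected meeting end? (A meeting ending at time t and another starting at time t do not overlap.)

By end time: (2,6), (2,7), (10,12), (7,13), (13,16), (14,17), (17,21), (19,22).
Pick (2,6); next start ≥ 6 → (10,12); next start ≥ 12 → (13,16); next start ≥ 16 → (17,21).
Selected: (2,6) (10,12) (13,16) (17,21)

16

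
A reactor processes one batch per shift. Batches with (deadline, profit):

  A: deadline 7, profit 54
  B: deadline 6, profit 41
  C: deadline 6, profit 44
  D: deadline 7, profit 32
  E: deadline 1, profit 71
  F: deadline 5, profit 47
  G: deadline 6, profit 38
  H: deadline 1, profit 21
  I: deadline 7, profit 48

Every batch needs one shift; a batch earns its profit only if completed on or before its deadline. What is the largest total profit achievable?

By profit: E(d1,71), A(d7,54), I(d7,48), F(d5,47), C(d6,44), B(d6,41), G(d6,38), D(d7,32), H(d1,21)
E→slot 1; A→slot 7; I→slot 6; F→slot 5; C→slot 4; B→slot 3; G→slot 2; D skipped; H skipped.
Profit = 71 + 38 + 41 + 44 + 47 + 48 + 54 = 343

343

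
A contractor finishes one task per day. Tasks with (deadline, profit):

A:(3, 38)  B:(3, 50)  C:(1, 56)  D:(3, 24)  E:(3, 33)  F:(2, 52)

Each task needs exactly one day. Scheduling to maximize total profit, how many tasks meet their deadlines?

3

Sort by profit descending; place each in the latest free slot ≤ its deadline.
Profit order: C=56 F=52 B=50 A=38 E=33 D=24
Assign: C→slot 1, F→slot 2, B→slot 3, A skipped, E skipped, D skipped.
Slots: [1:C] [2:F] [3:B]
3 of 6 scheduled.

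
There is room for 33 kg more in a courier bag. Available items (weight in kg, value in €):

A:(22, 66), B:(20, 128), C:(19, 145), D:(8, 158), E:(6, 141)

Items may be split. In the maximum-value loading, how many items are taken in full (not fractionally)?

3

Sort by value per unit weight and fill in that order.
Order: E (141/6=23.50) > D (158/8=19.75) > C (145/19=7.63) > B (128/20=6.40) > A (66/22=3.00)
Fill: take E (6 @ 141) → take D (8 @ 158) → take C (19 @ 145); 33/33 used.
3 item(s) taken whole.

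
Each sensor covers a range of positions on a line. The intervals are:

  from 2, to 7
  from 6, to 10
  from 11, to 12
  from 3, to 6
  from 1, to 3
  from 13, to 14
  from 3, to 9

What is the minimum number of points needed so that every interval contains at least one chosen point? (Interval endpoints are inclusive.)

Sort by right endpoint; whenever an interval is uncovered, place a point at its right end.
Sorted: [1,3] [3,6] [2,7] [3,9] [6,10] [11,12] [13,14]
{[1,3],[3,6],[2,7],[3,9]} hit by 3; {[6,10]} hit by 10; {[11,12]} hit by 12; {[13,14]} hit by 14.
Points: 3, 10, 12, 14 (4 total).

4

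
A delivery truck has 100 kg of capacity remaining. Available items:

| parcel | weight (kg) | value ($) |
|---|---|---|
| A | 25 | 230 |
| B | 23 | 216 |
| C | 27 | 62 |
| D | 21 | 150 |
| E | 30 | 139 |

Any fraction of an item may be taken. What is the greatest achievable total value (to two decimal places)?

Order: B (216/23=9.39) > A (230/25=9.20) > D (150/21=7.14) > E (139/30=4.63) > C (62/27=2.30)
Fill: take B (23 @ 216) → take A (25 @ 230) → take D (21 @ 150) → take E (30 @ 139) → take 1/27 of C → 2.30; 100/100 used.
Total value = 737.30

737.30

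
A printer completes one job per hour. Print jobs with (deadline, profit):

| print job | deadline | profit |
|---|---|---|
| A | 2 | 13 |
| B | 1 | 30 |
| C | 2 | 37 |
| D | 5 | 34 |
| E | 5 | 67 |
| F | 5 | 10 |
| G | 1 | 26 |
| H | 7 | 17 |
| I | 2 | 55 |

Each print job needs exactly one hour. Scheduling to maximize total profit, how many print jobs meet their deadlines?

Sort by profit descending; place each in the latest free slot ≤ its deadline.
By profit: E(d5,67), I(d2,55), C(d2,37), D(d5,34), B(d1,30), G(d1,26), H(d7,17), A(d2,13), F(d5,10)
E→slot 5; I→slot 2; C→slot 1; D→slot 4; B skipped; G skipped; H→slot 7; A skipped; F→slot 3.
6 of 9 scheduled.

6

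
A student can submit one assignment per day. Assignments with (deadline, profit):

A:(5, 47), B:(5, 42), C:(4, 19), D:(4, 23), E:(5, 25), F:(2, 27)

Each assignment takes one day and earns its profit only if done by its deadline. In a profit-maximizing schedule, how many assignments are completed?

5

Profit order: A=47 B=42 F=27 E=25 D=23 C=19
Assign: A→slot 5, B→slot 4, F→slot 2, E→slot 3, D→slot 1, C skipped.
Slots: [1:D] [2:F] [3:E] [4:B] [5:A]
5 of 6 scheduled.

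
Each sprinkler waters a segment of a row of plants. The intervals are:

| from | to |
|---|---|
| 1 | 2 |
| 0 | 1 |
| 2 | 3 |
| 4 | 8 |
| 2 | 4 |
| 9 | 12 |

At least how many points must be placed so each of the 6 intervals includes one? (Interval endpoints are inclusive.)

4

Sorted: [0,1] [1,2] [2,3] [2,4] [4,8] [9,12]
{[0,1],[1,2]} hit by 1; {[2,3],[2,4]} hit by 3; {[4,8]} hit by 8; {[9,12]} hit by 12.
Points: 1, 3, 8, 12 (4 total).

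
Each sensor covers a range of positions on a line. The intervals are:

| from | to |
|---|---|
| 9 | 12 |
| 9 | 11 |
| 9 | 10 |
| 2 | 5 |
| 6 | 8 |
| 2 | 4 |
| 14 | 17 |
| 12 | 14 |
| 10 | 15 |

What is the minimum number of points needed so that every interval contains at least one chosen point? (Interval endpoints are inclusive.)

Sorted: [2,4] [2,5] [6,8] [9,10] [9,11] [9,12] [12,14] [10,15] [14,17]
{[2,4],[2,5]} hit by 4; {[6,8]} hit by 8; {[9,10],[9,11],[9,12]} hit by 10; {[12,14],[10,15],[14,17]} hit by 14.
Points: 4, 8, 10, 14 (4 total).

4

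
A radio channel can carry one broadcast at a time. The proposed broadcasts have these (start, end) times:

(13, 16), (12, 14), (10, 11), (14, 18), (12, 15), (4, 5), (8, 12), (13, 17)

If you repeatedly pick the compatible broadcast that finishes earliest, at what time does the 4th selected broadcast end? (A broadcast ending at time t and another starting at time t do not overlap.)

By end time: (4,5), (10,11), (8,12), (12,14), (12,15), (13,16), (13,17), (14,18).
Pick (4,5); next start ≥ 5 → (10,11); next start ≥ 11 → (12,14); next start ≥ 14 → (14,18).
Selected: (4,5) (10,11) (12,14) (14,18)

18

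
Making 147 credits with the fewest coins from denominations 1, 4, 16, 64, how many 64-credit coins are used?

2

Use the largest denomination that fits, subtract, and repeat.
147 − 2×64→19 − 1×16→3 − 3×1→0
Count of 64: 2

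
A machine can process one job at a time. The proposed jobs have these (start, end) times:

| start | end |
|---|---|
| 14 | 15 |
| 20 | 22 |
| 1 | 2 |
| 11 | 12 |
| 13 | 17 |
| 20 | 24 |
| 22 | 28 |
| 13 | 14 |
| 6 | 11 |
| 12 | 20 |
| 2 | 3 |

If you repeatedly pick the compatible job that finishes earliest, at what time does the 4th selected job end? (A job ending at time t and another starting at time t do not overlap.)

Sort by end time and greedily take each interval whose start is ≥ the last chosen end.
By end time: (1,2), (2,3), (6,11), (11,12), (13,14), (14,15), (13,17), (12,20), (20,22), (20,24), (22,28).
Pick (1,2); next start ≥ 2 → (2,3); next start ≥ 3 → (6,11); next start ≥ 11 → (11,12); next start ≥ 12 → (13,14); next start ≥ 14 → (14,15); next start ≥ 15 → (20,22); next start ≥ 22 → (22,28).
Selected: (1,2) (2,3) (6,11) (11,12) (13,14) (14,15) (20,22) (22,28)

12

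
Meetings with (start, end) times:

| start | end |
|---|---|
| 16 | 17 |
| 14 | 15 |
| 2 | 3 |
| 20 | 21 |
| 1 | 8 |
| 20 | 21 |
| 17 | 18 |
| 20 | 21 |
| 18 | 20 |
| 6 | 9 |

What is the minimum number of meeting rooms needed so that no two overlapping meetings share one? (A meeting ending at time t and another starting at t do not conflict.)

3

Count concurrent intervals with a sweep; the peak is the room count.
Events (time:±→running): 1:+→1 2:+→2 3:-→1 6:+→2 8:-→1 9:-→0 14:+→1 15:-→0 16:+→1 17:-→0 17:+→1 18:-→0 18:+→1 20:-→0 20:+→1 20:+→2 20:+→3 … peak 3.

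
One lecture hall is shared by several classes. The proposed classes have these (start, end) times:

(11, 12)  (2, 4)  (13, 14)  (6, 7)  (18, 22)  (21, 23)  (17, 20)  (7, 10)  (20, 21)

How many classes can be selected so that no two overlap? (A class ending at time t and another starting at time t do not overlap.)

Order by finish time; keep every interval that doesn't clash with the previous kept one.
Sorted by end: (2,4)  (6,7)  (7,10)  (11,12)  (13,14)  (17,20)  (20,21)  (18,22)  (21,23)
take (2,4); take (6,7); take (7,10); take (11,12); take (13,14); take (17,20); take (20,21); skip (18,22); take (21,23).
Selected 8 classes.

8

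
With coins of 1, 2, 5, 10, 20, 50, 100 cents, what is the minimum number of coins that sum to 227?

227 − 2×100→27 − 1×20→7 − 1×5→2 − 1×2→0
Total coins = 2 + 1 + 1 + 1 = 5

5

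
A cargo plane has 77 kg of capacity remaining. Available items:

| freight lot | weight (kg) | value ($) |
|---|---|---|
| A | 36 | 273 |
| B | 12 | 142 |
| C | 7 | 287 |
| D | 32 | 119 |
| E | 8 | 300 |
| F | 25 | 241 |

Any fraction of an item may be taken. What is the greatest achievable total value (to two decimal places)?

1159.58

Sort by value per unit weight and fill in that order.
Ratios (sorted): C 41.00, E 37.50, B 11.83, F 9.64, A 7.58, D 3.72
take C (7 @ 287); take E (8 @ 300); take B (12 @ 142); take F (25 @ 241); take 25/36 of A → 189.58. Capacity used 77/77.
Total value = 1159.58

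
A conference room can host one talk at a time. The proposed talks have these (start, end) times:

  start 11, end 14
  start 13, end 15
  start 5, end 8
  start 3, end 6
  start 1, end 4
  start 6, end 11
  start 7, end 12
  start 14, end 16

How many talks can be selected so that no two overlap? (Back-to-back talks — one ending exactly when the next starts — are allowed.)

4

Sort by end time and greedily take each interval whose start is ≥ the last chosen end.
By end time: (1,4), (3,6), (5,8), (6,11), (7,12), (11,14), (13,15), (14,16).
Pick (1,4); next start ≥ 4 → (5,8); next start ≥ 8 → (11,14); next start ≥ 14 → (14,16).
Selected 4 talks.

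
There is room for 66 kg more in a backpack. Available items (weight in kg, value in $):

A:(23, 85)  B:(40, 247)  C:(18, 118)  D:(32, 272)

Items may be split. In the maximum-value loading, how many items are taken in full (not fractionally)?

Greedy by value/weight ratio, highest first.
Order: D (272/32=8.50) > C (118/18=6.56) > B (247/40=6.17) > A (85/23=3.70)
Fill: take D (32 @ 272) → take C (18 @ 118) → take 16/40 of B → 98.80; 66/66 used.
2 item(s) taken whole; one partial (take 16/40 of B).

2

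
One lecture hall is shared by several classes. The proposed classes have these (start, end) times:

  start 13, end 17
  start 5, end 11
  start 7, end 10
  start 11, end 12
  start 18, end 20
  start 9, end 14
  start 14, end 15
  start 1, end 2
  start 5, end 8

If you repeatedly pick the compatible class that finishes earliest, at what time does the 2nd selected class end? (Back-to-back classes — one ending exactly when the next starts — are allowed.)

8

By end time: (1,2), (5,8), (7,10), (5,11), (11,12), (9,14), (14,15), (13,17), (18,20).
Pick (1,2); next start ≥ 2 → (5,8); next start ≥ 8 → (11,12); next start ≥ 12 → (14,15); next start ≥ 15 → (18,20).
Selected: (1,2) (5,8) (11,12) (14,15) (18,20)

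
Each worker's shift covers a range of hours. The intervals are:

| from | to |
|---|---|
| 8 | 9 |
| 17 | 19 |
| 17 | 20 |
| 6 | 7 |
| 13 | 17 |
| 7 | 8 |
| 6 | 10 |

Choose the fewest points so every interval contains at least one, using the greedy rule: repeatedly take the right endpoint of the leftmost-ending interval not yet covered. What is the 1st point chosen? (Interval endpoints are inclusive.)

7

Sorted: [6,7] [7,8] [8,9] [6,10] [13,17] [17,19] [17,20]
{[6,7],[7,8]} hit by 7; {[8,9],[6,10]} hit by 9; {[13,17],[17,19],[17,20]} hit by 17.
Points: 7, 9, 17 (3 total).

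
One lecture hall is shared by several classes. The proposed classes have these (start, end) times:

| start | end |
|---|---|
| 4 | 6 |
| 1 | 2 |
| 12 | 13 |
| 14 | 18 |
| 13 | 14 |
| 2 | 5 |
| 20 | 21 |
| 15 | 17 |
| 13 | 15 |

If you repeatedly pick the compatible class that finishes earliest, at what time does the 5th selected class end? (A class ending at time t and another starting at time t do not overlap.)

Sort by end time and greedily take each interval whose start is ≥ the last chosen end.
Sorted by end: (1,2)  (2,5)  (4,6)  (12,13)  (13,14)  (13,15)  (15,17)  (14,18)  (20,21)
take (1,2); take (2,5); skip (4,6); take (12,13); take (13,14); skip (13,15); take (15,17); take (20,21).
Selected: (1,2) (2,5) (12,13) (13,14) (15,17) (20,21)

17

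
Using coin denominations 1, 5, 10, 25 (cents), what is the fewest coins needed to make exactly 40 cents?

3

40 = 1×25 + 1×10 + 1×5
Total coins = 1 + 1 + 1 = 3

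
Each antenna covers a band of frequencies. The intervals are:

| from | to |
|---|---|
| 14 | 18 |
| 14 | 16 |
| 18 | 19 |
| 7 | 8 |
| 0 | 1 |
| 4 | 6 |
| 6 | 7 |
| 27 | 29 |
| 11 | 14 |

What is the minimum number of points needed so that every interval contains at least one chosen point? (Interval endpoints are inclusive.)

Process intervals by earliest right end; each time one isn't hit yet, stab at its right endpoint.
Sorted: [0,1] [4,6] [6,7] [7,8] [11,14] [14,16] [14,18] [18,19] [27,29]
{[0,1]} hit by 1; {[4,6],[6,7]} hit by 6; {[7,8]} hit by 8; {[11,14],[14,16],[14,18]} hit by 14; {[18,19]} hit by 19; {[27,29]} hit by 29.
Points: 1, 6, 8, 14, 19, 29 (6 total).

6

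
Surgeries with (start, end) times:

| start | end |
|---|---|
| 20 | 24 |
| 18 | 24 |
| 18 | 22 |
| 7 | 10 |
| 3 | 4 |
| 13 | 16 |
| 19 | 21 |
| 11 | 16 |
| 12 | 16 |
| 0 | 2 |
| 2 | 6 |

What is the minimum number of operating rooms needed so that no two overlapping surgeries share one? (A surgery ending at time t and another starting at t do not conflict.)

The answer is the maximum number of intervals overlapping at any instant.
starts: [0, 2, 3, 7, 11, 12, 13, 18, 18, 19, 20]
ends:   [2, 4, 6, 10, 16, 16, 16, 21, 22, 24, 24]
s0→1 e2→0 s2→1 s3→2 e4→1 e6→0 s7→1 e10→0 s11→1 s12→2 s13→3 e16→2 e16→1 e16→0 s18→1 s18→2 s19→3 s20→4  — peak 4.

4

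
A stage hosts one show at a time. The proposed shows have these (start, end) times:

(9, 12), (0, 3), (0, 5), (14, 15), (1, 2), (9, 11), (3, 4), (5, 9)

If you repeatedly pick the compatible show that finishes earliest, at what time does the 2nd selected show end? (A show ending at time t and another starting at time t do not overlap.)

Order by finish time; keep every interval that doesn't clash with the previous kept one.
Sorted by end: (1,2)  (0,3)  (3,4)  (0,5)  (5,9)  (9,11)  (9,12)  (14,15)
take (1,2); take (3,4); skip (0,5); take (5,9); take (9,11); take (14,15).
Selected: (1,2) (3,4) (5,9) (9,11) (14,15)

4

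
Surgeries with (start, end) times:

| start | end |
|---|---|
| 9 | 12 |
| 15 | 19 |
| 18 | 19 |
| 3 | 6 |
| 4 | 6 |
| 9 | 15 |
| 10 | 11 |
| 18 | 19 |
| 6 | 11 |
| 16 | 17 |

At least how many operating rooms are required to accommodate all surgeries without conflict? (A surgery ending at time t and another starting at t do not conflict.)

Events (time:±→running): 3:+→1 4:+→2 6:-→1 6:-→0 6:+→1 9:+→2 9:+→3 10:+→4 … peak 4.

4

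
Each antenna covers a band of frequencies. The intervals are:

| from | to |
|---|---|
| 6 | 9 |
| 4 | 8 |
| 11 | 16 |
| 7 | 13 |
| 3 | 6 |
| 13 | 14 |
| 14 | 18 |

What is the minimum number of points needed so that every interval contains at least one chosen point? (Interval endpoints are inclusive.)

Sort by right endpoint; whenever an interval is uncovered, place a point at its right end.
Sorted: [3,6] [4,8] [6,9] [7,13] [13,14] [11,16] [14,18]
{[3,6],[4,8],[6,9]} hit by 6; {[7,13],[13,14],[11,16]} hit by 13; {[14,18]} hit by 18.
Points: 6, 13, 18 (3 total).

3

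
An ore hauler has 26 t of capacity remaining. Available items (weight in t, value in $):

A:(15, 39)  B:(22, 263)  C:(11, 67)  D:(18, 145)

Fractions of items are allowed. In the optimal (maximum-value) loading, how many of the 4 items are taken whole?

1

Greedy by value/weight ratio, highest first.
Order: B (263/22=11.95) > D (145/18=8.06) > C (67/11=6.09) > A (39/15=2.60)
Fill: take B (22 @ 263) → take 4/18 of D → 32.22; 26/26 used.
1 item(s) taken whole; one partial (take 4/18 of D).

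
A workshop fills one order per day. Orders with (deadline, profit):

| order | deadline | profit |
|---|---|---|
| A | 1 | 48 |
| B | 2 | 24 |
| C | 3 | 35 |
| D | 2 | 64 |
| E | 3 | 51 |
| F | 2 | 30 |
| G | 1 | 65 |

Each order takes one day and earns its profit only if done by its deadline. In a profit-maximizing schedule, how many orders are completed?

3

Profit order: G=65 D=64 E=51 A=48 C=35 F=30 B=24
Assign: G→slot 1, D→slot 2, E→slot 3, A skipped, C skipped, F skipped, B skipped.
Slots: [1:G] [2:D] [3:E]
3 of 7 scheduled.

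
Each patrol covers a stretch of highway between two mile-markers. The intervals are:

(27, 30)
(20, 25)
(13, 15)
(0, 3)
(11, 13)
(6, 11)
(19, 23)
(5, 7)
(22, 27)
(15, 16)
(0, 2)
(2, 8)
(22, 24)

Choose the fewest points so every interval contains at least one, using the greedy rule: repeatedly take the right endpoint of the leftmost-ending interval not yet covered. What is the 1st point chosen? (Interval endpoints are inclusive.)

2

Sort by right endpoint; whenever an interval is uncovered, place a point at its right end.
By right end: [0,2]  [0,3]  [5,7]  [2,8]  [6,11]  [11,13]  [13,15]  [15,16]  [19,23]  [22,24]  [20,25]  [22,27]  [27,30]
[0,2] uncovered → point at 2; [5,7] uncovered → point at 7; [11,13] uncovered → point at 13; [15,16] uncovered → point at 16; [19,23] uncovered → point at 23; [27,30] uncovered → point at 30.
Points: 2, 7, 13, 16, 23, 30 (6 total).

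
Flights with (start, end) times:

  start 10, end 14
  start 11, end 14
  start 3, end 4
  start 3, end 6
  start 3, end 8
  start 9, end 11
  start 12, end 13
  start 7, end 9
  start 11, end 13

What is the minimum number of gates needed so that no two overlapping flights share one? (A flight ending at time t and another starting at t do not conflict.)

4

starts: [3, 3, 3, 7, 9, 10, 11, 11, 12]
ends:   [4, 6, 8, 9, 11, 13, 13, 14, 14]
s3→1 s3→2 s3→3 e4→2 e6→1 s7→2 e8→1 e9→0 s9→1 s10→2 e11→1 s11→2 s11→3 s12→4  — peak 4.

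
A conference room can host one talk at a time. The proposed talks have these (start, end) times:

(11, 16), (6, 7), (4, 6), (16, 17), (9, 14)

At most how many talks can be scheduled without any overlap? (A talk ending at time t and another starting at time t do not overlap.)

4

Order by finish time; keep every interval that doesn't clash with the previous kept one.
Sorted by end: (4,6)  (6,7)  (9,14)  (11,16)  (16,17)
take (4,6); take (6,7); take (9,14); take (16,17).
Selected 4 talks.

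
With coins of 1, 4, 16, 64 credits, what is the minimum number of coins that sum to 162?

6

162 = 2×64 + 2×16 + 2×1
Total coins = 2 + 2 + 2 = 6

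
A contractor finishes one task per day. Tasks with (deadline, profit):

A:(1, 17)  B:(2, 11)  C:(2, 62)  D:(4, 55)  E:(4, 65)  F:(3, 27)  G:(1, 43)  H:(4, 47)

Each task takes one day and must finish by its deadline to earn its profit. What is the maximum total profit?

229

By profit: E(d4,65), C(d2,62), D(d4,55), H(d4,47), G(d1,43), F(d3,27), A(d1,17), B(d2,11)
E→slot 4; C→slot 2; D→slot 3; H→slot 1; G skipped; F skipped; A skipped; B skipped.
Profit = 47 + 62 + 55 + 65 = 229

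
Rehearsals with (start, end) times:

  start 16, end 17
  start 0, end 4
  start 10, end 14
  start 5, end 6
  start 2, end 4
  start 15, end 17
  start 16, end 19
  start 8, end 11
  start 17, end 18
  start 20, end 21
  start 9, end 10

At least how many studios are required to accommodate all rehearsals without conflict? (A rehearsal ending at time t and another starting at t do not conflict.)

3

Count concurrent intervals with a sweep; the peak is the room count.
Events (time:±→running): 0:+→1 2:+→2 4:-→1 4:-→0 5:+→1 6:-→0 8:+→1 9:+→2 10:-→1 10:+→2 11:-→1 14:-→0 15:+→1 16:+→2 16:+→3 … peak 3.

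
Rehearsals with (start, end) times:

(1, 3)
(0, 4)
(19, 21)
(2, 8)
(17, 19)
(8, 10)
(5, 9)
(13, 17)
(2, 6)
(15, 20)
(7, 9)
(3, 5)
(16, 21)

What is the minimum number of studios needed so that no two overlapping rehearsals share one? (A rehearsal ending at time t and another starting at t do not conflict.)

The answer is the maximum number of intervals overlapping at any instant.
Events (time:±→running): 0:+→1 1:+→2 2:+→3 2:+→4 … peak 4.

4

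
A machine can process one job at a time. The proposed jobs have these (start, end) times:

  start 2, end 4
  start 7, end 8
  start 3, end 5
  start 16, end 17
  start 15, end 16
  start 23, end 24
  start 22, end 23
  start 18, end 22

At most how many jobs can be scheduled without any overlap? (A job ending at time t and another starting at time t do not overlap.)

7

By end time: (2,4), (3,5), (7,8), (15,16), (16,17), (18,22), (22,23), (23,24).
Pick (2,4); next start ≥ 4 → (7,8); next start ≥ 8 → (15,16); next start ≥ 16 → (16,17); next start ≥ 17 → (18,22); next start ≥ 22 → (22,23); next start ≥ 23 → (23,24).
Selected 7 jobs.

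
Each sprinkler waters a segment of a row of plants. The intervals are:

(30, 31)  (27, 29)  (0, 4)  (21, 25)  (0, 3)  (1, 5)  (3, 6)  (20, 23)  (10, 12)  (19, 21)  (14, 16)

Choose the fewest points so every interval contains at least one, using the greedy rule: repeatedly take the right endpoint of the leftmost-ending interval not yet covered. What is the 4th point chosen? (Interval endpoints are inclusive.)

By right end: [0,3]  [0,4]  [1,5]  [3,6]  [10,12]  [14,16]  [19,21]  [20,23]  [21,25]  [27,29]  [30,31]
[0,3] uncovered → point at 3; [10,12] uncovered → point at 12; [14,16] uncovered → point at 16; [19,21] uncovered → point at 21; [27,29] uncovered → point at 29; [30,31] uncovered → point at 31.
Points: 3, 12, 16, 21, 29, 31 (6 total).

21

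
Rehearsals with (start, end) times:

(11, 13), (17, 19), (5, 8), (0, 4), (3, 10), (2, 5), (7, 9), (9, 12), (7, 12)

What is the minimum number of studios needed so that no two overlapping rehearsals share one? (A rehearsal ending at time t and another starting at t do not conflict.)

Count concurrent intervals with a sweep; the peak is the room count.
starts: [0, 2, 3, 5, 7, 7, 9, 11, 17]
ends:   [4, 5, 8, 9, 10, 12, 12, 13, 19]
s0→1 s2→2 s3→3 e4→2 e5→1 s5→2 s7→3 s7→4  — peak 4.

4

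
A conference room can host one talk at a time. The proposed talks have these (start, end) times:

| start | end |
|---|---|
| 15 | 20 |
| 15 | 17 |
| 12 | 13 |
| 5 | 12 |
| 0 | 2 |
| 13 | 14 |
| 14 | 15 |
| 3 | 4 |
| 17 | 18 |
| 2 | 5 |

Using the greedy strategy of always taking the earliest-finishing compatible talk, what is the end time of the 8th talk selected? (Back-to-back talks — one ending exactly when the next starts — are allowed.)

Sort by end time and greedily take each interval whose start is ≥ the last chosen end.
By end time: (0,2), (3,4), (2,5), (5,12), (12,13), (13,14), (14,15), (15,17), (17,18), (15,20).
Pick (0,2); next start ≥ 2 → (3,4); next start ≥ 4 → (5,12); next start ≥ 12 → (12,13); next start ≥ 13 → (13,14); next start ≥ 14 → (14,15); next start ≥ 15 → (15,17); next start ≥ 17 → (17,18).
Selected: (0,2) (3,4) (5,12) (12,13) (13,14) (14,15) (15,17) (17,18)

18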